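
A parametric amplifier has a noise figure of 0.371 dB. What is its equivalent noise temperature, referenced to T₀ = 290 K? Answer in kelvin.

25.9 K

F = 10^(0.371/10) = 1.08918
T_e = (F − 1)·T₀ = (1.08918 − 1) × 290 = 25.9 K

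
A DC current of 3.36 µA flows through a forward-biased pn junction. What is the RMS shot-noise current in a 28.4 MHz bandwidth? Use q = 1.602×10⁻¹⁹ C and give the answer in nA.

5.53 nA

I_n = √(2qI·B)
2qI·B = 2 × 1.602×10⁻¹⁹ × 3.36×10⁻⁶ × 2.84×10⁷ = 3.06×10⁻¹⁷ A²
I_n = √(3.06×10⁻¹⁷) = 5.53×10⁻⁹ A = 5.53 nA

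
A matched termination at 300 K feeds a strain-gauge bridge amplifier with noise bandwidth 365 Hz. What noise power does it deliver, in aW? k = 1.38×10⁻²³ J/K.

1.51 aW

P_n = kTB = 1.38×10⁻²³ × 300 × 3.65×10² = 1.51×10⁻¹⁸ W = 1.51 aW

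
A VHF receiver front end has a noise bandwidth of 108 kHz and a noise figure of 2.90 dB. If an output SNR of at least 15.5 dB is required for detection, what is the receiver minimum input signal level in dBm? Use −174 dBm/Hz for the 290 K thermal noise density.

Sensitivity = −174 + 10 log₁₀(B) + NF + SNR_min
= −174 + 50.33 + 2.90 + 15.5
= −105.27 dBm → −105.3 dBm

−105.3 dBm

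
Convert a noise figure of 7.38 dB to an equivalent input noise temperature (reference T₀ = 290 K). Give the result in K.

F = 10^(7.38/10) = 5.47016
T_e = (F − 1)·T₀ = (5.47016 − 1) × 290 = 1296 K

1296 K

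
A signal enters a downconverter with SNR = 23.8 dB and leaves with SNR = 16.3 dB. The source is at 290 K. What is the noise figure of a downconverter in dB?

NF (dB) = SNR_in(dB) − SNR_out(dB) when the source is at T₀
NF = 23.8 − 16.3 = 7.5 dB

7.5 dB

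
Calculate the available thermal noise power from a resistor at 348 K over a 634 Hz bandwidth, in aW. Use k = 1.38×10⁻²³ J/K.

3.04 aW

P_n = kTB = 1.38×10⁻²³ × 348 × 6.34×10² = 3.04×10⁻¹⁸ W = 3.04 aW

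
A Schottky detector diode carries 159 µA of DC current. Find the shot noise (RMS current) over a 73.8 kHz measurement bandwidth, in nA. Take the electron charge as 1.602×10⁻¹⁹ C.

1.94 nA

I_n = √(2qI·B)
2qI·B = 2 × 1.602×10⁻¹⁹ × 1.59×10⁻⁴ × 7.38×10⁴ = 3.76×10⁻¹⁸ A²
I_n = √(3.76×10⁻¹⁸) = 1.94×10⁻⁹ A = 1.94 nA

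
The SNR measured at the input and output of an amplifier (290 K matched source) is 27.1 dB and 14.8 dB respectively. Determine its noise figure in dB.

NF (dB) = SNR_in(dB) − SNR_out(dB) when the source is at T₀
NF = 27.1 − 14.8 = 12.3 dB

12.3 dB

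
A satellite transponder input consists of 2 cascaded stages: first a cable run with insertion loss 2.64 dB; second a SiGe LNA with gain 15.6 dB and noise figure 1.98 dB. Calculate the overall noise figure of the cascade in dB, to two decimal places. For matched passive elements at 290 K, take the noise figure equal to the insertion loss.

Convert to linear (a loss of L dB is a gain of −L dB): F_i = 10^(NF_i/10), G_i = 10^(G_i,dB/10)
  Stage 1: F_1 = 10^(2.64/10) = 1.837, G_1 = 10^(−2.64/10) = 0.5445
  Stage 2: F_2 = 10^(1.98/10) = 1.578, G_2 = 10^(15.6/10) = 36.31
Friis cascade:
  F = 1.837 + (1.578 − 1)/0.5445 = 2.897
NF = 10 log₁₀(2.897) = 4.62 dB

4.62 dB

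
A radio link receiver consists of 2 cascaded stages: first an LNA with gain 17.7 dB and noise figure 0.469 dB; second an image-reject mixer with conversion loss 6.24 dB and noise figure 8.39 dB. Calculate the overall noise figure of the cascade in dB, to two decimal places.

0.84 dB

Convert to linear (a loss of L dB is a gain of −L dB): F_i = 10^(NF_i/10), G_i = 10^(G_i,dB/10)
  Stage 1: F_1 = 10^(0.469/10) = 1.114, G_1 = 10^(17.7/10) = 58.88
  Stage 2: F_2 = 10^(8.39/10) = 6.902, G_2 = 10^(−6.24/10) = 0.2377
Friis cascade:
  F = 1.114 + (6.902 − 1)/58.88 = 1.214
NF = 10 log₁₀(1.214) = 0.84 dB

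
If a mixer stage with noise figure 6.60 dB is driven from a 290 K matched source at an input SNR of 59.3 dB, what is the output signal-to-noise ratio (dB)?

52.70 dB

By definition F = SNR_in/SNR_out, so in dB: SNR_out = SNR_in − NF
SNR_out = 59.3 − 6.60 = 52.70 dB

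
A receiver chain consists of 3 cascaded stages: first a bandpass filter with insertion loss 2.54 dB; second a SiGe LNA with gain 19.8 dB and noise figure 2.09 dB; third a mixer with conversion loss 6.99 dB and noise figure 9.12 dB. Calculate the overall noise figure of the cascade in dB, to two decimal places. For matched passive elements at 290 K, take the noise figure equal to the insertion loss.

4.83 dB

Convert to linear (a loss of L dB is a gain of −L dB): F_i = 10^(NF_i/10), G_i = 10^(G_i,dB/10)
  Stage 1: F_1 = 10^(2.54/10) = 1.795, G_1 = 10^(−2.54/10) = 0.5572
  Stage 2: F_2 = 10^(2.09/10) = 1.618, G_2 = 10^(19.8/10) = 95.50
  Stage 3: F_3 = 10^(9.12/10) = 8.166, G_3 = 10^(−6.99/10) = 0.2000
Friis cascade:
  F = 1.795 + (1.618 − 1)/0.5572 + (8.166 − 1)/53.21 = 3.039
NF = 10 log₁₀(3.039) = 4.83 dB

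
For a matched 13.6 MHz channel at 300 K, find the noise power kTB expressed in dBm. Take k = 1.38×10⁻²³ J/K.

−102.5 dBm

P_n = kTB = 1.38×10⁻²³ × 300 × 1.36×10⁷ = 5.63×10⁻¹⁴ W
In dBm: 10 log₁₀(5.63×10⁻¹⁴ / 10⁻³) = −102.5 dBm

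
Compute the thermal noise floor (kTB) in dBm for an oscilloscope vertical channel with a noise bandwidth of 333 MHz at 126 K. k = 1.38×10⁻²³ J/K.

P_n = kTB = 1.38×10⁻²³ × 126 × 3.33×10⁸ = 5.79×10⁻¹³ W
In dBm: 10 log₁₀(5.79×10⁻¹³ / 10⁻³) = −92.4 dBm

−92.4 dBm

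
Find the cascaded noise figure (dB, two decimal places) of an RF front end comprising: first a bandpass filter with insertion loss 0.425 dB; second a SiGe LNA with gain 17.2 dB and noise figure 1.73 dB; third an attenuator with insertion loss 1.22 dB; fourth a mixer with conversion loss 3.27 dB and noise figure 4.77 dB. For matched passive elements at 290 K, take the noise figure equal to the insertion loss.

Convert to linear (a loss of L dB is a gain of −L dB): F_i = 10^(NF_i/10), G_i = 10^(G_i,dB/10)
  Stage 1: F_1 = 10^(0.425/10) = 1.103, G_1 = 10^(−0.425/10) = 0.9068
  Stage 2: F_2 = 10^(1.73/10) = 1.489, G_2 = 10^(17.2/10) = 52.48
  Stage 3: F_3 = 10^(1.22/10) = 1.324, G_3 = 10^(−1.22/10) = 0.7551
  Stage 4: F_4 = 10^(4.77/10) = 2.999, G_4 = 10^(−3.27/10) = 0.4710
Friis cascade:
  F = 1.103 + (1.489 − 1)/0.9068 + (1.324 − 1)/47.59 + (2.999 − 1)/35.93 = 1.705
NF = 10 log₁₀(1.705) = 2.32 dB

2.32 dB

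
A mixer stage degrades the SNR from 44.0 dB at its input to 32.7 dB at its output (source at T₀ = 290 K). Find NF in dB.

NF (dB) = SNR_in(dB) − SNR_out(dB) when the source is at T₀
NF = 44.0 − 32.7 = 11.3 dB

11.3 dB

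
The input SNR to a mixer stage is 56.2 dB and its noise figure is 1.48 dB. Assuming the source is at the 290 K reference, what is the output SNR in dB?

54.72 dB

By definition F = SNR_in/SNR_out, so in dB: SNR_out = SNR_in − NF
SNR_out = 56.2 − 1.48 = 54.72 dB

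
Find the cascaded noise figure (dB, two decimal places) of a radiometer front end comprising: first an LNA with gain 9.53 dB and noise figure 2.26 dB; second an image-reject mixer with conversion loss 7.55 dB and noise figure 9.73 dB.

4.18 dB

Convert to linear (a loss of L dB is a gain of −L dB): F_i = 10^(NF_i/10), G_i = 10^(G_i,dB/10)
  Stage 1: F_1 = 10^(2.26/10) = 1.683, G_1 = 10^(9.53/10) = 8.974
  Stage 2: F_2 = 10^(9.73/10) = 9.397, G_2 = 10^(−7.55/10) = 0.1758
Friis cascade:
  F = 1.683 + (9.397 − 1)/8.974 = 2.618
NF = 10 log₁₀(2.618) = 4.18 dB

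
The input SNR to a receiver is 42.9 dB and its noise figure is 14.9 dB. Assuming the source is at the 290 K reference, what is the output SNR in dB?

By definition F = SNR_in/SNR_out, so in dB: SNR_out = SNR_in − NF
SNR_out = 42.9 − 14.9 = 28.0 dB

28.0 dB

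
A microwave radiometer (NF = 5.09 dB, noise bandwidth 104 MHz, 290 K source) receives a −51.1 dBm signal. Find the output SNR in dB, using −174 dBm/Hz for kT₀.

37.6 dB

Noise floor: N = −174 + 10 log₁₀(B) + NF
10 log₁₀(1.04×10⁸) = 80.17 dB
N = −174 + 80.17 + 5.09 = −88.74 dBm
SNR = P_sig − N = −51.1 − (−88.74) = 37.64 dB → 37.6 dB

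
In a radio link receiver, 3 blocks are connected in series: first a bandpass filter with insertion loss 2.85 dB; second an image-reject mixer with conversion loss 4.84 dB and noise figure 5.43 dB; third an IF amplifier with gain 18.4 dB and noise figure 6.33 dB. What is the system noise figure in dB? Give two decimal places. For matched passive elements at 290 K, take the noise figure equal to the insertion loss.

Convert to linear (a loss of L dB is a gain of −L dB): F_i = 10^(NF_i/10), G_i = 10^(G_i,dB/10)
  Stage 1: F_1 = 10^(2.85/10) = 1.928, G_1 = 10^(−2.85/10) = 0.5188
  Stage 2: F_2 = 10^(5.43/10) = 3.491, G_2 = 10^(−4.84/10) = 0.3281
  Stage 3: F_3 = 10^(6.33/10) = 4.295, G_3 = 10^(18.4/10) = 69.18
Friis cascade:
  F = 1.928 + (3.491 − 1)/0.5188 + (4.295 − 1)/0.1702 = 26.09
NF = 10 log₁₀(26.09) = 14.16 dB

14.16 dB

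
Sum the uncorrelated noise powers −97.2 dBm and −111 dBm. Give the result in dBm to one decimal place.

Convert to linear, add, convert back:
P₁ = 1.91×10⁻¹³ W, P₂ = 7.94×10⁻¹⁵ W
P_tot = 1.98×10⁻¹³ W → 10 log₁₀(P_tot / 10⁻³) = −97.0 dBm

−97.0 dBm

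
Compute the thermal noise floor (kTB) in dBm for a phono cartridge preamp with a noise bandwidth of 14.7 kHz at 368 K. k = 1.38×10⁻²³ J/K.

−131.3 dBm

P_n = kTB = 1.38×10⁻²³ × 368 × 1.47×10⁴ = 7.47×10⁻¹⁷ W
In dBm: 10 log₁₀(7.47×10⁻¹⁷ / 10⁻³) = −131.3 dBm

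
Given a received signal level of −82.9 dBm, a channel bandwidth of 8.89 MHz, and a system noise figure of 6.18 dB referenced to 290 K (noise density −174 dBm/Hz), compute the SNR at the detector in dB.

15.4 dB

Noise floor: N = −174 + 10 log₁₀(B) + NF
10 log₁₀(8.89×10⁶) = 69.49 dB
N = −174 + 69.49 + 6.18 = −98.33 dBm
SNR = P_sig − N = −82.9 − (−98.33) = 15.43 dB → 15.4 dB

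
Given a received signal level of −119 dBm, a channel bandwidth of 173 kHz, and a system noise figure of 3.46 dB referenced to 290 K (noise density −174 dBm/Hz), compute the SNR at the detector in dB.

−0.8 dB

Noise floor: N = −174 + 10 log₁₀(B) + NF
10 log₁₀(1.73×10⁵) = 52.38 dB
N = −174 + 52.38 + 3.46 = −118.16 dBm
SNR = P_sig − N = −119 − (−118.16) = −0.84 dB → −0.8 dB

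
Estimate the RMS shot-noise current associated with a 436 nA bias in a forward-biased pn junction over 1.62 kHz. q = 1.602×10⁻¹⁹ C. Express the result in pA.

I_n = √(2qI·B)
2qI·B = 2 × 1.602×10⁻¹⁹ × 4.36×10⁻⁷ × 1.62×10³ = 2.26×10⁻²² A²
I_n = √(2.26×10⁻²²) = 1.50×10⁻¹¹ A = 15.0 pA

15.0 pA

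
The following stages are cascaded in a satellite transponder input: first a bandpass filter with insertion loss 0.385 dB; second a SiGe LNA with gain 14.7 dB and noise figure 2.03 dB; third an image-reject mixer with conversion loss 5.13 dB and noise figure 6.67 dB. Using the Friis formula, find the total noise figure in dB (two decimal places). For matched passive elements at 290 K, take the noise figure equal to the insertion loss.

2.74 dB

Convert to linear (a loss of L dB is a gain of −L dB): F_i = 10^(NF_i/10), G_i = 10^(G_i,dB/10)
  Stage 1: F_1 = 10^(0.385/10) = 1.093, G_1 = 10^(−0.385/10) = 0.9152
  Stage 2: F_2 = 10^(2.03/10) = 1.596, G_2 = 10^(14.7/10) = 29.51
  Stage 3: F_3 = 10^(6.67/10) = 4.645, G_3 = 10^(−5.13/10) = 0.3069
Friis cascade:
  F = 1.093 + (1.596 − 1)/0.9152 + (4.645 − 1)/27.01 = 1.879
NF = 10 log₁₀(1.879) = 2.74 dB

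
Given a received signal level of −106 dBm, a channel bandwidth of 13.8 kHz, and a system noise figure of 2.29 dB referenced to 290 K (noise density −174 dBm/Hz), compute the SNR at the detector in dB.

Noise floor: N = −174 + 10 log₁₀(B) + NF
10 log₁₀(1.38×10⁴) = 41.4 dB
N = −174 + 41.4 + 2.29 = −130.31 dBm
SNR = P_sig − N = −106 − (−130.31) = 24.31 dB → 24.3 dB

24.3 dB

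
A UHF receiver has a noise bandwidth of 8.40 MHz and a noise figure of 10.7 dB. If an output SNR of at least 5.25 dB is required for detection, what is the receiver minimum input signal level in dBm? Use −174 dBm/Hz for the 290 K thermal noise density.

−88.8 dBm

Sensitivity = −174 + 10 log₁₀(B) + NF + SNR_min
= −174 + 69.24 + 10.7 + 5.25
= −88.81 dBm → −88.8 dBm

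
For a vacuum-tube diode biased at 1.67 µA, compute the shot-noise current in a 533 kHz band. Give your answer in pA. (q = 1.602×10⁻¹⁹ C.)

I_n = √(2qI·B)
2qI·B = 2 × 1.602×10⁻¹⁹ × 1.67×10⁻⁶ × 5.33×10⁵ = 2.85×10⁻¹⁹ A²
I_n = √(2.85×10⁻¹⁹) = 5.34×10⁻¹⁰ A = 534 pA

534 pA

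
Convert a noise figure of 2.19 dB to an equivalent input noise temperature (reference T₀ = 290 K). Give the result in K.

F = 10^(2.19/10) = 1.65577
T_e = (F − 1)·T₀ = (1.65577 − 1) × 290 = 190 K

190 K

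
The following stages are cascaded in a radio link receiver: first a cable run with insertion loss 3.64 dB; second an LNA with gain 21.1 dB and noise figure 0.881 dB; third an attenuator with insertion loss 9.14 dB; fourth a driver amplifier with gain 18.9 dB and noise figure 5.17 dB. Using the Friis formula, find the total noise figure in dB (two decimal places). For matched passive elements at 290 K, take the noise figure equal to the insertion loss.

Convert to linear (a loss of L dB is a gain of −L dB): F_i = 10^(NF_i/10), G_i = 10^(G_i,dB/10)
  Stage 1: F_1 = 10^(3.64/10) = 2.312, G_1 = 10^(−3.64/10) = 0.4325
  Stage 2: F_2 = 10^(0.881/10) = 1.225, G_2 = 10^(21.1/10) = 128.8
  Stage 3: F_3 = 10^(9.14/10) = 8.204, G_3 = 10^(−9.14/10) = 0.1219
  Stage 4: F_4 = 10^(5.17/10) = 3.289, G_4 = 10^(18.9/10) = 77.62
Friis cascade:
  F = 2.312 + (1.225 − 1)/0.4325 + (8.204 − 1)/55.72 + (3.289 − 1)/6.792 = 3.298
NF = 10 log₁₀(3.298) = 5.18 dB

5.18 dB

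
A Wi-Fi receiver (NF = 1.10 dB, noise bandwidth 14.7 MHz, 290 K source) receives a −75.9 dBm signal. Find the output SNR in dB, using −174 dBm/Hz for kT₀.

Noise floor: N = −174 + 10 log₁₀(B) + NF
10 log₁₀(1.47×10⁷) = 71.67 dB
N = −174 + 71.67 + 1.10 = −101.23 dBm
SNR = P_sig − N = −75.9 − (−101.23) = 25.33 dB → 25.3 dB

25.3 dB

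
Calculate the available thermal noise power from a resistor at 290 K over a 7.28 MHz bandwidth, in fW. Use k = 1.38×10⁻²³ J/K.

P_n = kTB = 1.38×10⁻²³ × 290 × 7.28×10⁶ = 2.91×10⁻¹⁴ W = 29.1 fW

29.1 fW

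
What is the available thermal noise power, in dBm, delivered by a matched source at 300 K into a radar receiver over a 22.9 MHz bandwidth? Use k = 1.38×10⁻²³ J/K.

−100.2 dBm

P_n = kTB = 1.38×10⁻²³ × 300 × 2.29×10⁷ = 9.48×10⁻¹⁴ W
In dBm: 10 log₁₀(9.48×10⁻¹⁴ / 10⁻³) = −100.2 dBm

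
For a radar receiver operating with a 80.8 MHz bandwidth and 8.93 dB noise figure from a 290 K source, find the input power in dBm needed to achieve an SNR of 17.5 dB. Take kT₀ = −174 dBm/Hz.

−68.5 dBm

Sensitivity = −174 + 10 log₁₀(B) + NF + SNR_min
= −174 + 79.07 + 8.93 + 17.5
= −68.50 dBm → −68.5 dBm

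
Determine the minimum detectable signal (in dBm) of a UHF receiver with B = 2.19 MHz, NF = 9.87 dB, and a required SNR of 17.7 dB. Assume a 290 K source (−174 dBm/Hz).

Sensitivity = −174 + 10 log₁₀(B) + NF + SNR_min
= −174 + 63.4 + 9.87 + 17.7
= −83.03 dBm → −83.0 dBm

−83.0 dBm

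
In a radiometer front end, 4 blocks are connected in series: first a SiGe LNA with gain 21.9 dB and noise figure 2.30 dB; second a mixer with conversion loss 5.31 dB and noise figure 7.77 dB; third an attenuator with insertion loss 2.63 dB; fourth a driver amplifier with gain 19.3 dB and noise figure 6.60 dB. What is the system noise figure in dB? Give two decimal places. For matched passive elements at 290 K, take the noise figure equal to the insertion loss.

Convert to linear (a loss of L dB is a gain of −L dB): F_i = 10^(NF_i/10), G_i = 10^(G_i,dB/10)
  Stage 1: F_1 = 10^(2.30/10) = 1.698, G_1 = 10^(21.9/10) = 154.9
  Stage 2: F_2 = 10^(7.77/10) = 5.984, G_2 = 10^(−5.31/10) = 0.2944
  Stage 3: F_3 = 10^(2.63/10) = 1.832, G_3 = 10^(−2.63/10) = 0.5458
  Stage 4: F_4 = 10^(6.60/10) = 4.571, G_4 = 10^(19.3/10) = 85.11
Friis cascade:
  F = 1.698 + (5.984 − 1)/154.9 + (1.832 − 1)/45.60 + (4.571 − 1)/24.89 = 1.892
NF = 10 log₁₀(1.892) = 2.77 dB

2.77 dB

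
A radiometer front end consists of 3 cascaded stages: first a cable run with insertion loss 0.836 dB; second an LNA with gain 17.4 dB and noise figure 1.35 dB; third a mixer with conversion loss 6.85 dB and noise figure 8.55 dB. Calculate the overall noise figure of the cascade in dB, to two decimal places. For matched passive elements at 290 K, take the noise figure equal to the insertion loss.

Convert to linear (a loss of L dB is a gain of −L dB): F_i = 10^(NF_i/10), G_i = 10^(G_i,dB/10)
  Stage 1: F_1 = 10^(0.836/10) = 1.212, G_1 = 10^(−0.836/10) = 0.8249
  Stage 2: F_2 = 10^(1.35/10) = 1.365, G_2 = 10^(17.4/10) = 54.95
  Stage 3: F_3 = 10^(8.55/10) = 7.161, G_3 = 10^(−6.85/10) = 0.2065
Friis cascade:
  F = 1.212 + (1.365 − 1)/0.8249 + (7.161 − 1)/45.33 = 1.790
NF = 10 log₁₀(1.790) = 2.53 dB

2.53 dB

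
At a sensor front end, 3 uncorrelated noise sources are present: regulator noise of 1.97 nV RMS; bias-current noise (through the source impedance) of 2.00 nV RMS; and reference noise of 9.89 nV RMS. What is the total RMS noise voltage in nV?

10.3 nV

Uncorrelated sources add in power (mean-square): V_tot = √(ΣV_i²)
V_tot = √[(1.97×10⁻⁹)² + (2.00×10⁻⁹)² + (9.89×10⁻⁹)²] = 1.03×10⁻⁸ V = 10.3 nV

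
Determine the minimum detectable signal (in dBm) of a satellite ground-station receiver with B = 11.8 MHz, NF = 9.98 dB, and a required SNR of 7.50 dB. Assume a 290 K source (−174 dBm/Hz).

−85.8 dBm

Sensitivity = −174 + 10 log₁₀(B) + NF + SNR_min
= −174 + 70.72 + 9.98 + 7.50
= −85.80 dBm → −85.8 dBm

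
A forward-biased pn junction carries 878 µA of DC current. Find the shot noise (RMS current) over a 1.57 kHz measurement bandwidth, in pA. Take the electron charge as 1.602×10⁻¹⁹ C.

665 pA

I_n = √(2qI·B)
2qI·B = 2 × 1.602×10⁻¹⁹ × 8.78×10⁻⁴ × 1.57×10³ = 4.42×10⁻¹⁹ A²
I_n = √(4.42×10⁻¹⁹) = 6.65×10⁻¹⁰ A = 665 pA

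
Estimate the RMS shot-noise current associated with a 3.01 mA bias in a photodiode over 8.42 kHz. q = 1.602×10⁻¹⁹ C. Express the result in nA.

I_n = √(2qI·B)
2qI·B = 2 × 1.602×10⁻¹⁹ × 3.01×10⁻³ × 8.42×10³ = 8.12×10⁻¹⁸ A²
I_n = √(8.12×10⁻¹⁸) = 2.85×10⁻⁹ A = 2.85 nA

2.85 nA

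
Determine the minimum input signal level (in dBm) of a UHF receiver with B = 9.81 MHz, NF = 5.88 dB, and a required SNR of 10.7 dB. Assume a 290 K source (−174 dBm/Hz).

Sensitivity = −174 + 10 log₁₀(B) + NF + SNR_min
= −174 + 69.92 + 5.88 + 10.7
= −87.50 dBm → −87.5 dBm

−87.5 dBm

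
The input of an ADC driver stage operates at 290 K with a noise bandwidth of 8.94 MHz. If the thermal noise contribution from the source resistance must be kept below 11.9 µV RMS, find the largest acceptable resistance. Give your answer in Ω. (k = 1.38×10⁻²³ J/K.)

990 Ω

Johnson–Nyquist: V_n = √(4kTRB) ⇒ R = V_n² / (4kTB)
4kTB = 4 × 1.38×10⁻²³ × 290 × 8.94×10⁶ = 1.43×10⁻¹³
R = (1.19×10⁻⁵)² / 1.43×10⁻¹³ = 9.90×10² Ω = 990 Ω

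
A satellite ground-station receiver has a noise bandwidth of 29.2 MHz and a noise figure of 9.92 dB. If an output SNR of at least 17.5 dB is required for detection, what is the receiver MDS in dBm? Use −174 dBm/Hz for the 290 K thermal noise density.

−71.9 dBm

Sensitivity = −174 + 10 log₁₀(B) + NF + SNR_min
= −174 + 74.65 + 9.92 + 17.5
= −71.93 dBm → −71.9 dBm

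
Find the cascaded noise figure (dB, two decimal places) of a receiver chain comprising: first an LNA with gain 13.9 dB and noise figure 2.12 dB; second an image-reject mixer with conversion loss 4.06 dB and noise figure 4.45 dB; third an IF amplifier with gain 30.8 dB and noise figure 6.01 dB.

Convert to linear (a loss of L dB is a gain of −L dB): F_i = 10^(NF_i/10), G_i = 10^(G_i,dB/10)
  Stage 1: F_1 = 10^(2.12/10) = 1.629, G_1 = 10^(13.9/10) = 24.55
  Stage 2: F_2 = 10^(4.45/10) = 2.786, G_2 = 10^(−4.06/10) = 0.3926
  Stage 3: F_3 = 10^(6.01/10) = 3.990, G_3 = 10^(30.8/10) = 1202
Friis cascade:
  F = 1.629 + (2.786 − 1)/24.55 + (3.990 − 1)/9.638 = 2.012
NF = 10 log₁₀(2.012) = 3.04 dB

3.04 dB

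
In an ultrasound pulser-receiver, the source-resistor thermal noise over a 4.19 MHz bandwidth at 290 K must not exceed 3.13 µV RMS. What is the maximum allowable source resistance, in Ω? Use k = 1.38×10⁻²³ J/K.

146 Ω

Johnson–Nyquist: V_n = √(4kTRB) ⇒ R = V_n² / (4kTB)
4kTB = 4 × 1.38×10⁻²³ × 290 × 4.19×10⁶ = 6.71×10⁻¹⁴
R = (3.13×10⁻⁶)² / 6.71×10⁻¹⁴ = 1.46×10² Ω = 146 Ω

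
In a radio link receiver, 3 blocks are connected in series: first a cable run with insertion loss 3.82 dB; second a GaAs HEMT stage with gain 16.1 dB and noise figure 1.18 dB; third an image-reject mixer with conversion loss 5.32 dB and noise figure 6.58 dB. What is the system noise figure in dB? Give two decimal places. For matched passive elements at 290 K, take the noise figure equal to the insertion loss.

5.28 dB

Convert to linear (a loss of L dB is a gain of −L dB): F_i = 10^(NF_i/10), G_i = 10^(G_i,dB/10)
  Stage 1: F_1 = 10^(3.82/10) = 2.410, G_1 = 10^(−3.82/10) = 0.4150
  Stage 2: F_2 = 10^(1.18/10) = 1.312, G_2 = 10^(16.1/10) = 40.74
  Stage 3: F_3 = 10^(6.58/10) = 4.550, G_3 = 10^(−5.32/10) = 0.2938
Friis cascade:
  F = 2.410 + (1.312 − 1)/0.4150 + (4.550 − 1)/16.90 = 3.372
NF = 10 log₁₀(3.372) = 5.28 dB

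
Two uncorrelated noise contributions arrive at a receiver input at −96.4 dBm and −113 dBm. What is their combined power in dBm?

Convert to linear, add, convert back:
P₁ = 2.29×10⁻¹³ W, P₂ = 5.01×10⁻¹⁵ W
P_tot = 2.34×10⁻¹³ W → 10 log₁₀(P_tot / 10⁻³) = −96.3 dBm

−96.3 dBm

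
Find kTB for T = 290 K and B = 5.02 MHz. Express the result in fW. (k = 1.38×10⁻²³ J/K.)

20.1 fW

P_n = kTB = 1.38×10⁻²³ × 290 × 5.02×10⁶ = 2.01×10⁻¹⁴ W = 20.1 fW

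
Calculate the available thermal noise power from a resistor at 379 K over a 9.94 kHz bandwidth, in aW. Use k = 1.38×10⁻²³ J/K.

52.0 aW

P_n = kTB = 1.38×10⁻²³ × 379 × 9.94×10³ = 5.20×10⁻¹⁷ W = 52.0 aW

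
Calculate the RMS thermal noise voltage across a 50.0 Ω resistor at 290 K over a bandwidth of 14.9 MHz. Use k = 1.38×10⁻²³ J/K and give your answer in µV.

V_n = √(4kTRB)
4kTRB = 4 × 1.38×10⁻²³ × 290 × 5.00×10¹ × 1.49×10⁷ = 1.19×10⁻¹¹ V²
V_n = √(1.19×10⁻¹¹) = 3.45×10⁻⁶ V = 3.45 µV

3.45 µV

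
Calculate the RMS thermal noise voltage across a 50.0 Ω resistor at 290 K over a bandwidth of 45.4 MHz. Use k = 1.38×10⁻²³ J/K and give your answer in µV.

6.03 µV

V_n = √(4kTRB)
4kTRB = 4 × 1.38×10⁻²³ × 290 × 5.00×10¹ × 4.54×10⁷ = 3.63×10⁻¹¹ V²
V_n = √(3.63×10⁻¹¹) = 6.03×10⁻⁶ V = 6.03 µV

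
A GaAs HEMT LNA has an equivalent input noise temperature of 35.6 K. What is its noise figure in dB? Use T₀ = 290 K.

F = 1 + T_e/T₀ = 1 + 35.6/290 = 1.12276
NF = 10 log₁₀(1.12276) = 0.503 dB

0.503 dB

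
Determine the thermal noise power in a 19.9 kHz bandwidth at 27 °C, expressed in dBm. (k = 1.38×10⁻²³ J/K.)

T = 27 °C + 273.15 = 300.15 K
P_n = kTB = 1.38×10⁻²³ × 300.15 × 1.99×10⁴ = 8.24×10⁻¹⁷ W
In dBm: 10 log₁₀(8.24×10⁻¹⁷ / 10⁻³) = −130.8 dBm

−130.8 dBm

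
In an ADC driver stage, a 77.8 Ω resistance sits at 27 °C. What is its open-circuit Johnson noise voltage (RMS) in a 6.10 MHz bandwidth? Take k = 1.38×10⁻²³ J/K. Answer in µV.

2.80 µV

T = 27 °C + 273.15 = 300.15 K
V_n = √(4kTRB)
4kTRB = 4 × 1.38×10⁻²³ × 300.15 × 7.78×10¹ × 6.10×10⁶ = 7.86×10⁻¹² V²
V_n = √(7.86×10⁻¹²) = 2.80×10⁻⁶ V = 2.80 µV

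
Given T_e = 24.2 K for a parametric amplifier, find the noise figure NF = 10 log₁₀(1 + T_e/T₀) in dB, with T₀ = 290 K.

0.348 dB

F = 1 + T_e/T₀ = 1 + 24.2/290 = 1.08345
NF = 10 log₁₀(1.08345) = 0.348 dB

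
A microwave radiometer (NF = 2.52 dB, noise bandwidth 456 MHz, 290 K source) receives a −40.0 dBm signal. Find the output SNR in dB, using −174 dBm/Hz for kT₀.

Noise floor: N = −174 + 10 log₁₀(B) + NF
10 log₁₀(4.56×10⁸) = 86.59 dB
N = −174 + 86.59 + 2.52 = −84.89 dBm
SNR = P_sig − N = −40.0 − (−84.89) = 44.89 dB → 44.9 dB

44.9 dB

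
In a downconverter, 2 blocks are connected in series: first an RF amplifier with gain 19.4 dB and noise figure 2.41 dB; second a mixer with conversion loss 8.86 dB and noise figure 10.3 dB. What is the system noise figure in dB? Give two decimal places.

Convert to linear (a loss of L dB is a gain of −L dB): F_i = 10^(NF_i/10), G_i = 10^(G_i,dB/10)
  Stage 1: F_1 = 10^(2.41/10) = 1.742, G_1 = 10^(19.4/10) = 87.10
  Stage 2: F_2 = 10^(10.3/10) = 10.72, G_2 = 10^(−8.86/10) = 0.1300
Friis cascade:
  F = 1.742 + (10.72 − 1)/87.10 = 1.853
NF = 10 log₁₀(1.853) = 2.68 dB

2.68 dB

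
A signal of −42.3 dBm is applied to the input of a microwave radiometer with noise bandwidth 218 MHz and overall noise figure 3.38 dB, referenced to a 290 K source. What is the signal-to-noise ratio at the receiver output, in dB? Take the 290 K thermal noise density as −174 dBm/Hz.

44.9 dB

Noise floor: N = −174 + 10 log₁₀(B) + NF
10 log₁₀(2.18×10⁸) = 83.38 dB
N = −174 + 83.38 + 3.38 = −87.24 dBm
SNR = P_sig − N = −42.3 − (−87.24) = 44.94 dB → 44.9 dB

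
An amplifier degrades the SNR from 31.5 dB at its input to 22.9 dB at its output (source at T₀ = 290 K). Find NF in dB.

NF (dB) = SNR_in(dB) − SNR_out(dB) when the source is at T₀
NF = 31.5 − 22.9 = 8.6 dB

8.6 dB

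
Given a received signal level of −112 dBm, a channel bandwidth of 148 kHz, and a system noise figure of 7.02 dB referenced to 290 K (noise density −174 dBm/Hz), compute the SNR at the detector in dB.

Noise floor: N = −174 + 10 log₁₀(B) + NF
10 log₁₀(1.48×10⁵) = 51.7 dB
N = −174 + 51.7 + 7.02 = −115.28 dBm
SNR = P_sig − N = −112 − (−115.28) = 3.28 dB → 3.3 dB

3.3 dB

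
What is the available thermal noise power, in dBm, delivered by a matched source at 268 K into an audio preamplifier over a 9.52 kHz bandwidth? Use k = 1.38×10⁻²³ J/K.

−134.5 dBm

P_n = kTB = 1.38×10⁻²³ × 268 × 9.52×10³ = 3.52×10⁻¹⁷ W
In dBm: 10 log₁₀(3.52×10⁻¹⁷ / 10⁻³) = −134.5 dBm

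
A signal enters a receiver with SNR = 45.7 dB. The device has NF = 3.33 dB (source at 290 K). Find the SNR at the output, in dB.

By definition F = SNR_in/SNR_out, so in dB: SNR_out = SNR_in − NF
SNR_out = 45.7 − 3.33 = 42.37 dB

42.37 dB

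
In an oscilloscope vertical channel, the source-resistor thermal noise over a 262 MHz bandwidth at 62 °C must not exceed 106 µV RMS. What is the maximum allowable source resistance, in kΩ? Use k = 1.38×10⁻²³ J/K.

2.32 kΩ

T = 62 °C + 273.15 = 335.15 K
Johnson–Nyquist: V_n = √(4kTRB) ⇒ R = V_n² / (4kTB)
4kTB = 4 × 1.38×10⁻²³ × 335.15 × 2.62×10⁸ = 4.85×10⁻¹²
R = (1.06×10⁻⁴)² / 4.85×10⁻¹² = 2.32×10³ Ω = 2.32 kΩ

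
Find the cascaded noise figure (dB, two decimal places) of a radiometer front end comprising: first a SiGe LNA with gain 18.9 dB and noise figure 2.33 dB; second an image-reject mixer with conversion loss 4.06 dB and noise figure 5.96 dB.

Convert to linear (a loss of L dB is a gain of −L dB): F_i = 10^(NF_i/10), G_i = 10^(G_i,dB/10)
  Stage 1: F_1 = 10^(2.33/10) = 1.710, G_1 = 10^(18.9/10) = 77.62
  Stage 2: F_2 = 10^(5.96/10) = 3.945, G_2 = 10^(−4.06/10) = 0.3926
Friis cascade:
  F = 1.710 + (3.945 − 1)/77.62 = 1.748
NF = 10 log₁₀(1.748) = 2.43 dB

2.43 dB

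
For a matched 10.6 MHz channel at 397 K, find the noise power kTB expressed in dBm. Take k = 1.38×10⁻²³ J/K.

P_n = kTB = 1.38×10⁻²³ × 397 × 1.06×10⁷ = 5.81×10⁻¹⁴ W
In dBm: 10 log₁₀(5.81×10⁻¹⁴ / 10⁻³) = −102.4 dBm

−102.4 dBm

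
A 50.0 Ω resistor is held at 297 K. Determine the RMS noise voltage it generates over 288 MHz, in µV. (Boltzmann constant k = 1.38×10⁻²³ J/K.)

V_n = √(4kTRB)
4kTRB = 4 × 1.38×10⁻²³ × 297 × 5.00×10¹ × 2.88×10⁸ = 2.36×10⁻¹⁰ V²
V_n = √(2.36×10⁻¹⁰) = 1.54×10⁻⁵ V = 15.4 µV

15.4 µV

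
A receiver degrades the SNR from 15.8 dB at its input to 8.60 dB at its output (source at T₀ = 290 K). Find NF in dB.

7.20 dB

NF (dB) = SNR_in(dB) − SNR_out(dB) when the source is at T₀
NF = 15.8 − 8.60 = 7.20 dB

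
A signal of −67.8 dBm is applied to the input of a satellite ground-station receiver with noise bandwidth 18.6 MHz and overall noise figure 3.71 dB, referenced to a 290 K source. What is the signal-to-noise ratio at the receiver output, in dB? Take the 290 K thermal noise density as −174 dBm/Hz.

Noise floor: N = −174 + 10 log₁₀(B) + NF
10 log₁₀(1.86×10⁷) = 72.7 dB
N = −174 + 72.7 + 3.71 = −97.59 dBm
SNR = P_sig − N = −67.8 − (−97.59) = 29.79 dB → 29.8 dB

29.8 dB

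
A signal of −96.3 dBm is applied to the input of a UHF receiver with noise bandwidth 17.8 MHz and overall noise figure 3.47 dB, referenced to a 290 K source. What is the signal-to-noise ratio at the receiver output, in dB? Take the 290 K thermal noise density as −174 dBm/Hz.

Noise floor: N = −174 + 10 log₁₀(B) + NF
10 log₁₀(1.78×10⁷) = 72.5 dB
N = −174 + 72.5 + 3.47 = −98.03 dBm
SNR = P_sig − N = −96.3 − (−98.03) = 1.73 dB → 1.7 dB

1.7 dB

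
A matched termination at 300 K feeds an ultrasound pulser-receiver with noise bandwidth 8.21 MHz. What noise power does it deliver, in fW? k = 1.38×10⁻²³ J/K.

34.0 fW

P_n = kTB = 1.38×10⁻²³ × 300 × 8.21×10⁶ = 3.40×10⁻¹⁴ W = 34.0 fW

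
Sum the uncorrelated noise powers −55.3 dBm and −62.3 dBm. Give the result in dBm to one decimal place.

−54.5 dBm

Convert to linear, add, convert back:
P₁ = 2.95×10⁻⁹ W, P₂ = 5.89×10⁻¹⁰ W
P_tot = 3.54×10⁻⁹ W → 10 log₁₀(P_tot / 10⁻³) = −54.5 dBm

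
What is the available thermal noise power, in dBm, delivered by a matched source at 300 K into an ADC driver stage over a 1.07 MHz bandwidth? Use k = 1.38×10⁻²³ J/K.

−113.5 dBm

P_n = kTB = 1.38×10⁻²³ × 300 × 1.07×10⁶ = 4.43×10⁻¹⁵ W
In dBm: 10 log₁₀(4.43×10⁻¹⁵ / 10⁻³) = −113.5 dBm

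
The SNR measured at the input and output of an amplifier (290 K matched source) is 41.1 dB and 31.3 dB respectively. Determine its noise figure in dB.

NF (dB) = SNR_in(dB) − SNR_out(dB) when the source is at T₀
NF = 41.1 − 31.3 = 9.8 dB

9.8 dB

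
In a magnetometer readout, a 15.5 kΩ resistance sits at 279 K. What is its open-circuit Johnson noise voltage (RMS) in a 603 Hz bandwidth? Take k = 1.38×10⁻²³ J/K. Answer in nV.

V_n = √(4kTRB)
4kTRB = 4 × 1.38×10⁻²³ × 279 × 1.55×10⁴ × 6.03×10² = 1.44×10⁻¹³ V²
V_n = √(1.44×10⁻¹³) = 3.79×10⁻⁷ V = 379 nV

379 nV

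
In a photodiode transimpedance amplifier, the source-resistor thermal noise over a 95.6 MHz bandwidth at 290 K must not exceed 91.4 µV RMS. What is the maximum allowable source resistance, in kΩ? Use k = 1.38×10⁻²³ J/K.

5.46 kΩ

Johnson–Nyquist: V_n = √(4kTRB) ⇒ R = V_n² / (4kTB)
4kTB = 4 × 1.38×10⁻²³ × 290 × 9.56×10⁷ = 1.53×10⁻¹²
R = (9.14×10⁻⁵)² / 1.53×10⁻¹² = 5.46×10³ Ω = 5.46 kΩ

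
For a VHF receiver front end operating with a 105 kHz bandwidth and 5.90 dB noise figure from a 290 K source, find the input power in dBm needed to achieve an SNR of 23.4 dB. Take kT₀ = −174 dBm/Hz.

Sensitivity = −174 + 10 log₁₀(B) + NF + SNR_min
= −174 + 50.21 + 5.90 + 23.4
= −94.49 dBm → −94.5 dBm

−94.5 dBm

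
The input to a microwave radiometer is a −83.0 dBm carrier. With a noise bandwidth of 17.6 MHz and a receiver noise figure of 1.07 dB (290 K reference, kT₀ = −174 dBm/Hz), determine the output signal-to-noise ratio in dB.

Noise floor: N = −174 + 10 log₁₀(B) + NF
10 log₁₀(1.76×10⁷) = 72.46 dB
N = −174 + 72.46 + 1.07 = −100.47 dBm
SNR = P_sig − N = −83.0 − (−100.47) = 17.47 dB → 17.5 dB

17.5 dB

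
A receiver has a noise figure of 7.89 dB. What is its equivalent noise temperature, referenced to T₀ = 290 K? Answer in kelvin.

F = 10^(7.89/10) = 6.15177
T_e = (F − 1)·T₀ = (6.15177 − 1) × 290 = 1494 K

1494 K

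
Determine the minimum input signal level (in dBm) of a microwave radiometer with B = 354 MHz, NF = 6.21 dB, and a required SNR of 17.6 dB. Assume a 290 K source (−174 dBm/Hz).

−64.7 dBm

Sensitivity = −174 + 10 log₁₀(B) + NF + SNR_min
= −174 + 85.49 + 6.21 + 17.6
= −64.70 dBm → −64.7 dBm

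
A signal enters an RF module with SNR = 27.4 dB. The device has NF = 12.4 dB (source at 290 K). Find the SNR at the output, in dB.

15.0 dB

By definition F = SNR_in/SNR_out, so in dB: SNR_out = SNR_in − NF
SNR_out = 27.4 − 12.4 = 15.0 dB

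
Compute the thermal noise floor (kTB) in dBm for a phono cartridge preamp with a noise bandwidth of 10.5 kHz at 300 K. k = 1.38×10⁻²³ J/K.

P_n = kTB = 1.38×10⁻²³ × 300 × 1.05×10⁴ = 4.35×10⁻¹⁷ W
In dBm: 10 log₁₀(4.35×10⁻¹⁷ / 10⁻³) = −133.6 dBm

−133.6 dBm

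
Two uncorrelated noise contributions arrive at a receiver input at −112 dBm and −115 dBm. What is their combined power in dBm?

Convert to linear, add, convert back:
P₁ = 6.31×10⁻¹⁵ W, P₂ = 3.16×10⁻¹⁵ W
P_tot = 9.47×10⁻¹⁵ W → 10 log₁₀(P_tot / 10⁻³) = −110.2 dBm

−110.2 dBm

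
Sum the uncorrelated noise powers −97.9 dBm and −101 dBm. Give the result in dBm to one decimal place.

Convert to linear, add, convert back:
P₁ = 1.62×10⁻¹³ W, P₂ = 7.94×10⁻¹⁴ W
P_tot = 2.42×10⁻¹³ W → 10 log₁₀(P_tot / 10⁻³) = −96.2 dBm

−96.2 dBm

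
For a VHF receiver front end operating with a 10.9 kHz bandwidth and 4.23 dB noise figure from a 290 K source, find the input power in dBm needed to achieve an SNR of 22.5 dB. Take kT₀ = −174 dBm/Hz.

−106.9 dBm

Sensitivity = −174 + 10 log₁₀(B) + NF + SNR_min
= −174 + 40.37 + 4.23 + 22.5
= −106.90 dBm → −106.9 dBm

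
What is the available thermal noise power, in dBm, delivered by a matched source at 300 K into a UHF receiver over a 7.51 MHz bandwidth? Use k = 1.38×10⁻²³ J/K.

−105.1 dBm

P_n = kTB = 1.38×10⁻²³ × 300 × 7.51×10⁶ = 3.11×10⁻¹⁴ W
In dBm: 10 log₁₀(3.11×10⁻¹⁴ / 10⁻³) = −105.1 dBm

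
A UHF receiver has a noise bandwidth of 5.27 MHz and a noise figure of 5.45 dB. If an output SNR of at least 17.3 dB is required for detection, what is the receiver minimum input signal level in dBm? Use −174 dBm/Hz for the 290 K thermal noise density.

−84.0 dBm

Sensitivity = −174 + 10 log₁₀(B) + NF + SNR_min
= −174 + 67.22 + 5.45 + 17.3
= −84.03 dBm → −84.0 dBm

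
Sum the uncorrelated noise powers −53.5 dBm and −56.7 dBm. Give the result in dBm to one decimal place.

Convert to linear, add, convert back:
P₁ = 4.47×10⁻⁹ W, P₂ = 2.14×10⁻⁹ W
P_tot = 6.60×10⁻⁹ W → 10 log₁₀(P_tot / 10⁻³) = −51.8 dBm

−51.8 dBm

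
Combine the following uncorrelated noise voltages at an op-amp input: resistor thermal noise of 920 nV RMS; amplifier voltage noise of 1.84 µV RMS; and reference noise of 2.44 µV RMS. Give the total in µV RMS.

Uncorrelated sources add in power (mean-square): V_tot = √(ΣV_i²)
V_tot = √[(9.20×10⁻⁷)² + (1.84×10⁻⁶)² + (2.44×10⁻⁶)²] = 3.19×10⁻⁶ V = 3.19 µV

3.19 µV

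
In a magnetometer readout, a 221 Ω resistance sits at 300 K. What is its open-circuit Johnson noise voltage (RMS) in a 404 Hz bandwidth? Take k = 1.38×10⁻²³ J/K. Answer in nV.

V_n = √(4kTRB)
4kTRB = 4 × 1.38×10⁻²³ × 300 × 2.21×10² × 4.04×10² = 1.48×10⁻¹⁵ V²
V_n = √(1.48×10⁻¹⁵) = 3.85×10⁻⁸ V = 38.5 nV

38.5 nV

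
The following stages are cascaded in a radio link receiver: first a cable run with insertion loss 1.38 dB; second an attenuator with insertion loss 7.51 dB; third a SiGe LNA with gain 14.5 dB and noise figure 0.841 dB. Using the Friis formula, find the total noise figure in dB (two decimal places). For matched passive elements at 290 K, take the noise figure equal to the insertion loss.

9.73 dB

Convert to linear (a loss of L dB is a gain of −L dB): F_i = 10^(NF_i/10), G_i = 10^(G_i,dB/10)
  Stage 1: F_1 = 10^(1.38/10) = 1.374, G_1 = 10^(−1.38/10) = 0.7278
  Stage 2: F_2 = 10^(7.51/10) = 5.636, G_2 = 10^(−7.51/10) = 0.1774
  Stage 3: F_3 = 10^(0.841/10) = 1.214, G_3 = 10^(14.5/10) = 28.18
Friis cascade:
  F = 1.374 + (5.636 − 1)/0.7278 + (1.214 − 1)/0.1291 = 9.399
NF = 10 log₁₀(9.399) = 9.73 dB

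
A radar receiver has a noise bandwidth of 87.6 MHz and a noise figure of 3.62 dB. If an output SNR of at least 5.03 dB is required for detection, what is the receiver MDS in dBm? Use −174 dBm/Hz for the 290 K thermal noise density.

−85.9 dBm

Sensitivity = −174 + 10 log₁₀(B) + NF + SNR_min
= −174 + 79.43 + 3.62 + 5.03
= −85.92 dBm → −85.9 dBm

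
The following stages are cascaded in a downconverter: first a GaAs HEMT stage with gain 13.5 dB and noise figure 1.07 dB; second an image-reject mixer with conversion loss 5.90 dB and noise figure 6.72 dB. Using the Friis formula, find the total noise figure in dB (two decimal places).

1.60 dB

Convert to linear (a loss of L dB is a gain of −L dB): F_i = 10^(NF_i/10), G_i = 10^(G_i,dB/10)
  Stage 1: F_1 = 10^(1.07/10) = 1.279, G_1 = 10^(13.5/10) = 22.39
  Stage 2: F_2 = 10^(6.72/10) = 4.699, G_2 = 10^(−5.90/10) = 0.2570
Friis cascade:
  F = 1.279 + (4.699 − 1)/22.39 = 1.445
NF = 10 log₁₀(1.445) = 1.60 dB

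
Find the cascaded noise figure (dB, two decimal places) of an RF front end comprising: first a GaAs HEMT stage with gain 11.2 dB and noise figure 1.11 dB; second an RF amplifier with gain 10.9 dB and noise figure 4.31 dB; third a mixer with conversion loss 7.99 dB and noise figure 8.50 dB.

Convert to linear (a loss of L dB is a gain of −L dB): F_i = 10^(NF_i/10), G_i = 10^(G_i,dB/10)
  Stage 1: F_1 = 10^(1.11/10) = 1.291, G_1 = 10^(11.2/10) = 13.18
  Stage 2: F_2 = 10^(4.31/10) = 2.698, G_2 = 10^(10.9/10) = 12.30
  Stage 3: F_3 = 10^(8.50/10) = 7.079, G_3 = 10^(−7.99/10) = 0.1589
Friis cascade:
  F = 1.291 + (2.698 − 1)/13.18 + (7.079 − 1)/162.2 = 1.457
NF = 10 log₁₀(1.457) = 1.64 dB

1.64 dB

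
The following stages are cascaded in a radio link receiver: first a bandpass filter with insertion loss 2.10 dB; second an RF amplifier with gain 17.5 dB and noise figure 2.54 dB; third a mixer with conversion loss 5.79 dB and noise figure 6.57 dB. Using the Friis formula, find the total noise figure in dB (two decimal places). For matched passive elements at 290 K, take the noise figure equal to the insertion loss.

Convert to linear (a loss of L dB is a gain of −L dB): F_i = 10^(NF_i/10), G_i = 10^(G_i,dB/10)
  Stage 1: F_1 = 10^(2.10/10) = 1.622, G_1 = 10^(−2.10/10) = 0.6166
  Stage 2: F_2 = 10^(2.54/10) = 1.795, G_2 = 10^(17.5/10) = 56.23
  Stage 3: F_3 = 10^(6.57/10) = 4.539, G_3 = 10^(−5.79/10) = 0.2636
Friis cascade:
  F = 1.622 + (1.795 − 1)/0.6166 + (4.539 − 1)/34.67 = 3.013
NF = 10 log₁₀(3.013) = 4.79 dB

4.79 dB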